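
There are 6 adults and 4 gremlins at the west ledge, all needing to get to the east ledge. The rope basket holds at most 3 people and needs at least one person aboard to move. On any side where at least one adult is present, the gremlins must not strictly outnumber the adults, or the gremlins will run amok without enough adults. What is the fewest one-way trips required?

Counting alone: each trip to the east ledge takes at most 3 across and each return brings at least 1 back, so after t trips out (and t−1 returns) at most 3t − (t−1) of the 10 are across; that first reaches 10 at t = 5, so at least 9 crossings are needed.
The plan below uses exactly 9 crossings, so it is optimal:
1. 2 gremlins → the east ledge.  (the west ledge: 6A 2G; the east ledge: 0A 2G)
2. 1 gremlin ← the west ledge.  (the west ledge: 6A 3G; the east ledge: 0A 1G)
3. 3 gremlins → the east ledge.  (the west ledge: 6A 0G; the east ledge: 0A 4G)
4. 1 gremlin ← the west ledge.  (the west ledge: 6A 1G; the east ledge: 0A 3G)
5. 3 adults → the east ledge.  (the west ledge: 3A 1G; the east ledge: 3A 3G)
6. 1 gremlin ← the west ledge.  (the west ledge: 3A 2G; the east ledge: 3A 2G)
7. 1 adult and 2 gremlins → the east ledge.  (the west ledge: 2A 0G; the east ledge: 4A 4G)
8. 1 gremlin ← the west ledge.  (the west ledge: 2A 1G; the east ledge: 4A 3G)
9. 2 adults and 1 gremlin → the east ledge.  (the west ledge: 0A 0G; the east ledge: 6A 4G)

9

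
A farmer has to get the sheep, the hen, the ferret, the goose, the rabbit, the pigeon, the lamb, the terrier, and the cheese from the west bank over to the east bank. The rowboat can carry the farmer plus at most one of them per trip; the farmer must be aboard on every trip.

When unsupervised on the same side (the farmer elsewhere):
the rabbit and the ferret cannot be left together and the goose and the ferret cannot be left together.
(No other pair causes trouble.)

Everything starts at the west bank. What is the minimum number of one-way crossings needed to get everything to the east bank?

19

Counting alone: the farmer can take at most 1 across per trip to the east bank, so moving all 9 needs at least 9 loaded trips out, with a return between consecutive ones — at least 17 crossings.
The safety rule pushes this higher. Following every safe sequence of crossings, the most of the 9 that can be at the east bank as the rowboat arrives there on crossing 17 is 8 — never all 9.
So no plan with fewer than 19 crossings exists, and this one achieves 19:
1. Farmer goes to the east bank with the ferret.  [the west bank: the cheese, the goose, the hen, the lamb, the pigeon, the rabbit, the sheep, the terrier | the east bank: the ferret]
2. Farmer goes back to the west bank alone.  [the west bank: the cheese, the goose, the hen, the lamb, the pigeon, the rabbit, the sheep, the terrier | the east bank: the ferret]
3. Farmer goes to the east bank with the sheep.  [the west bank: the cheese, the goose, the hen, the lamb, the pigeon, the rabbit, the terrier | the east bank: the ferret, the sheep]
4. Farmer goes back to the west bank alone.  [the west bank: the cheese, the goose, the hen, the lamb, the pigeon, the rabbit, the terrier | the east bank: the ferret, the sheep]
5. Farmer goes to the east bank with the hen.  [the west bank: the cheese, the goose, the lamb, the pigeon, the rabbit, the terrier | the east bank: the ferret, the hen, the sheep]
6. Farmer goes back to the west bank alone.  [the west bank: the cheese, the goose, the lamb, the pigeon, the rabbit, the terrier | the east bank: the ferret, the hen, the sheep]
7. Farmer goes to the east bank with the goose.  [the west bank: the cheese, the lamb, the pigeon, the rabbit, the terrier | the east bank: the ferret, the goose, the hen, the sheep]
8. Farmer goes back to the west bank with the ferret.  [the west bank: the cheese, the ferret, the lamb, the pigeon, the rabbit, the terrier | the east bank: the goose, the hen, the sheep]
9. Farmer goes to the east bank with the rabbit.  [the west bank: the cheese, the ferret, the lamb, the pigeon, the terrier | the east bank: the goose, the hen, the rabbit, the sheep]
10. Farmer goes back to the west bank alone.  [the west bank: the cheese, the ferret, the lamb, the pigeon, the terrier | the east bank: the goose, the hen, the rabbit, the sheep]
11. Farmer goes to the east bank with the pigeon.  [the west bank: the cheese, the ferret, the lamb, the terrier | the east bank: the goose, the hen, the pigeon, the rabbit, the sheep]
12. Farmer goes back to the west bank alone.  [the west bank: the cheese, the ferret, the lamb, the terrier | the east bank: the goose, the hen, the pigeon, the rabbit, the sheep]
13. Farmer goes to the east bank with the lamb.  [the west bank: the cheese, the ferret, the terrier | the east bank: the goose, the hen, the lamb, the pigeon, the rabbit, the sheep]
14. Farmer goes back to the west bank alone.  [the west bank: the cheese, the ferret, the terrier | the east bank: the goose, the hen, the lamb, the pigeon, the rabbit, the sheep]
15. Farmer goes to the east bank with the terrier.  [the west bank: the cheese, the ferret | the east bank: the goose, the hen, the lamb, the pigeon, the rabbit, the sheep, the terrier]
16. Farmer goes back to the west bank alone.  [the west bank: the cheese, the ferret | the east bank: the goose, the hen, the lamb, the pigeon, the rabbit, the sheep, the terrier]
17. Farmer goes to the east bank with the cheese.  [the west bank: the ferret | the east bank: the cheese, the goose, the hen, the lamb, the pigeon, the rabbit, the sheep, the terrier]
18. Farmer goes back to the west bank alone.  [the west bank: the ferret | the east bank: the cheese, the goose, the hen, the lamb, the pigeon, the rabbit, the sheep, the terrier]
19. Farmer goes to the east bank with the ferret.  [the west bank: — | the east bank: the cheese, the ferret, the goose, the hen, the lamb, the pigeon, the rabbit, the sheep, the terrier]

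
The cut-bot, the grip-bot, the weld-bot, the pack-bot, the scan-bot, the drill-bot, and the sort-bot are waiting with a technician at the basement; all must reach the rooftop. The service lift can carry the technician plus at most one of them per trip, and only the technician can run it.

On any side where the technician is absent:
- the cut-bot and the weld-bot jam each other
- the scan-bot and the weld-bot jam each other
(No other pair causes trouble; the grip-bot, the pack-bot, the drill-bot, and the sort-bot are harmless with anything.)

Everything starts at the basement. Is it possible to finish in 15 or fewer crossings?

Yes — this plan uses 15 crossings (≤ 15):
1. Technician goes to the rooftop with the weld-bot.
2. Technician goes back to the basement alone.
3. Technician goes to the rooftop with the cut-bot.
4. Technician goes back to the basement with the weld-bot.
5. Technician goes to the rooftop with the scan-bot.
6. Technician goes back to the basement alone.
7. Technician goes to the rooftop with the grip-bot.
8. Technician goes back to the basement alone.
9. Technician goes to the rooftop with the pack-bot.
10. Technician goes back to the basement alone.
11. Technician goes to the rooftop with the drill-bot.
12. Technician goes back to the basement alone.
13. Technician goes to the rooftop with the sort-bot.
14. Technician goes back to the basement alone.
15. Technician goes to the rooftop with the weld-bot.

Yes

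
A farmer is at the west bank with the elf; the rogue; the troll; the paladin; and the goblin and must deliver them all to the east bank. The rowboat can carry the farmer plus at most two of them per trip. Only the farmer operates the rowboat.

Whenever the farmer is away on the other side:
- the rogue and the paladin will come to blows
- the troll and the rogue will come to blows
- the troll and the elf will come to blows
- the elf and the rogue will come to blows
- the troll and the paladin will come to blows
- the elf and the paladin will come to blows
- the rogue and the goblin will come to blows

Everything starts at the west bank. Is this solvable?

No

Whatever the first load, the items left behind include a forbidden pair without the farmer. No opening move is safe, so no plan exists.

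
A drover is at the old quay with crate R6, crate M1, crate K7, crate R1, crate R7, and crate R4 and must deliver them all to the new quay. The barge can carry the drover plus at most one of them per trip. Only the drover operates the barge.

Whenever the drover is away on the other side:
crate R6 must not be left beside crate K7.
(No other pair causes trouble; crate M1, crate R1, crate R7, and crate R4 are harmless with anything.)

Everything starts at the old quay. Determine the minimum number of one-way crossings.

11

Counting alone: the drover can take at most 1 across per trip to the new quay, so moving all 6 needs at least 6 loaded trips out, with a return between consecutive ones — at least 11 crossings.
The plan below uses exactly 11 crossings, so it is optimal:
1. Drover goes to the new quay with crate R6.  [the old quay: crate K7, crate M1, crate R1, crate R4, crate R7 | the new quay: crate R6]
2. Drover goes back to the old quay alone.  [the old quay: crate K7, crate M1, crate R1, crate R4, crate R7 | the new quay: crate R6]
3. Drover goes to the new quay with crate M1.  [the old quay: crate K7, crate R1, crate R4, crate R7 | the new quay: crate M1, crate R6]
4. Drover goes back to the old quay alone.  [the old quay: crate K7, crate R1, crate R4, crate R7 | the new quay: crate M1, crate R6]
5. Drover goes to the new quay with crate R1.  [the old quay: crate K7, crate R4, crate R7 | the new quay: crate M1, crate R1, crate R6]
6. Drover goes back to the old quay alone.  [the old quay: crate K7, crate R4, crate R7 | the new quay: crate M1, crate R1, crate R6]
7. Drover goes to the new quay with crate R7.  [the old quay: crate K7, crate R4 | the new quay: crate M1, crate R1, crate R6, crate R7]
8. Drover goes back to the old quay alone.  [the old quay: crate K7, crate R4 | the new quay: crate M1, crate R1, crate R6, crate R7]
9. Drover goes to the new quay with crate R4.  [the old quay: crate K7 | the new quay: crate M1, crate R1, crate R4, crate R6, crate R7]
10. Drover goes back to the old quay alone.  [the old quay: crate K7 | the new quay: crate M1, crate R1, crate R4, crate R6, crate R7]
11. Drover goes to the new quay with crate K7.  [the old quay: — | the new quay: crate K7, crate M1, crate R1, crate R4, crate R6, crate R7]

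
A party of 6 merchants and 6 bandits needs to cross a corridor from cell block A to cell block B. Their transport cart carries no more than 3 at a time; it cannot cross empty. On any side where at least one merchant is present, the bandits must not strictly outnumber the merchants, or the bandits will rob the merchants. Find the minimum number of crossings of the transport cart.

impossible

Following every safe sequence of crossings from the start, the most of the 12 that can be at cell block B as the transport cart arrives there on crossings 1, 3, 5 is 3, 5, 6 respectively; the best ever achieved is 6 of 12.
From crossing 7 on, no configuration arises that was not already reachable earlier: only 17 distinct safe configurations (who is on which side, and where the transport cart is) can ever be reached, none of them has everyone across, and every continuation just revisits them. They are: 0 merchants + 0 bandits across (transport cart back at the start); 0 merchants + 1 bandit across (transport cart there); 0 merchants + 1 bandit across (transport cart back at the start); 0 merchants + 2 bandits across (transport cart there); 0 merchants + 2 bandits across (transport cart back at the start); 0 merchants + 3 bandits across (transport cart there); 0 merchants + 3 bandits across (transport cart back at the start); 0 merchants + 4 bandits across (transport cart there); 0 merchants + 4 bandits across (transport cart back at the start); 0 merchants + 5 bandits across (transport cart there); 0 merchants + 5 bandits across (transport cart back at the start); 0 merchants + 6 bandits across (transport cart there); 1 merchant + 1 bandit across (transport cart there); 1 merchant + 1 bandit across (transport cart back at the start); 2 merchants + 2 bandits across (transport cart there); 2 merchants + 2 bandits across (transport cart back at the start); 3 merchants + 3 bandits across (transport cart there). So no valid plan exists.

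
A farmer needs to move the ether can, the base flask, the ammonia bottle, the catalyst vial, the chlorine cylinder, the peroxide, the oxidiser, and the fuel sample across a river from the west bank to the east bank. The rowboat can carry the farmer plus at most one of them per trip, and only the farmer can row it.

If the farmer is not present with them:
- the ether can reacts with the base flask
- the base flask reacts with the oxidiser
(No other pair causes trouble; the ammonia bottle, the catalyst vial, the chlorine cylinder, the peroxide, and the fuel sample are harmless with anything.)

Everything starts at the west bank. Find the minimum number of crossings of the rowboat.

Counting alone: the farmer can take at most 1 across per trip to the east bank, so moving all 8 needs at least 8 loaded trips out, with a return between consecutive ones — at least 15 crossings.
The safety rule pushes this higher. Following every safe sequence of crossings, the most of the 8 that can be at the east bank as the rowboat arrives there on crossing 15 is 7 — never all 8.
So no plan with fewer than 17 crossings exists, and this one achieves 17:
1. Farmer goes to the east bank with the base flask.
2. Farmer goes back to the west bank alone.
3. Farmer goes to the east bank with the ether can.
4. Farmer goes back to the west bank with the base flask.
5. Farmer goes to the east bank with the oxidiser.
6. Farmer goes back to the west bank alone.
7. Farmer goes to the east bank with the ammonia bottle.
8. Farmer goes back to the west bank alone.
9. Farmer goes to the east bank with the catalyst vial.
10. Farmer goes back to the west bank alone.
11. Farmer goes to the east bank with the chlorine cylinder.
12. Farmer goes back to the west bank alone.
13. Farmer goes to the east bank with the peroxide.
14. Farmer goes back to the west bank alone.
15. Farmer goes to the east bank with the fuel sample.
16. Farmer goes back to the west bank alone.
17. Farmer goes to the east bank with the base flask.

17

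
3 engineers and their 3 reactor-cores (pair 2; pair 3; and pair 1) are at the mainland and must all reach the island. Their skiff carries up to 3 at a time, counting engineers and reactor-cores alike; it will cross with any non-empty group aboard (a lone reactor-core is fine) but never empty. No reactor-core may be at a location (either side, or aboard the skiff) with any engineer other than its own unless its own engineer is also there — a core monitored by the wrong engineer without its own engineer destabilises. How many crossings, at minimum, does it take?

Counting alone: each trip to the island takes at most 3 across and each return brings at least 1 back, so after t trips out (and t−1 returns) at most 3t − (t−1) of the 6 are across; that first reaches 6 at t = 3, so at least 5 crossings are needed.
The plan below uses exactly 5 crossings, so it is optimal:
1. engineer 2 and reactor-core 2 cross → the island.
2. engineer 2 crosses ← the mainland.
3. engineer 1, engineer 2, and engineer 3 cross → the island.
4. reactor-core 2 crosses ← the mainland.
5. reactor-core 1, reactor-core 2, and reactor-core 3 cross → the island.

5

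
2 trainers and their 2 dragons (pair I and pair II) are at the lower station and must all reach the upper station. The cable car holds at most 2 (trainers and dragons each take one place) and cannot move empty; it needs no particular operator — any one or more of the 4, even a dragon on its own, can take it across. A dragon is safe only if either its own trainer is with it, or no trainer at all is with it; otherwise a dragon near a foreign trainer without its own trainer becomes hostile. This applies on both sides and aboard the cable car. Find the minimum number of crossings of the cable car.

Counting alone: each trip to the upper station takes at most 2 across and each return brings at least 1 back, so after t trips out (and t−1 returns) at most 2t − (t−1) of the 4 are across; that first reaches 4 at t = 3, so at least 5 crossings are needed.
The plan below uses exactly 5 crossings, so it is optimal:
1. dragon I and trainer I cross → the upper station.
2. trainer I crosses ← the lower station.
3. trainer I and trainer II cross → the upper station.
4. trainer II crosses ← the lower station.
5. dragon II and trainer II cross → the upper station.

5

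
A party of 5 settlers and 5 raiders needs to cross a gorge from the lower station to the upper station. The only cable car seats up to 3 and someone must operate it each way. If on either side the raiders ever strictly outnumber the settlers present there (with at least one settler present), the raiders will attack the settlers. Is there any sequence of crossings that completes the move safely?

Yes

1. 2 raiders → the upper station.  (the lower station: 5S 3R; the upper station: 0S 2R)
2. 1 raider ← the lower station.  (the lower station: 5S 4R; the upper station: 0S 1R)
3. 3 raiders → the upper station.  (the lower station: 5S 1R; the upper station: 0S 4R)
4. 1 raider ← the lower station.  (the lower station: 5S 2R; the upper station: 0S 3R)
5. 3 settlers → the upper station.  (the lower station: 2S 2R; the upper station: 3S 3R)
6. 1 settler and 1 raider ← the lower station.  (the lower station: 3S 3R; the upper station: 2S 2R)
7. 3 settlers → the upper station.  (the lower station: 0S 3R; the upper station: 5S 2R)
8. 1 raider ← the lower station.  (the lower station: 0S 4R; the upper station: 5S 1R)
9. 2 raiders → the upper station.  (the lower station: 0S 2R; the upper station: 5S 3R)
10. 1 raider ← the lower station.  (the lower station: 0S 3R; the upper station: 5S 2R)
11. 3 raiders → the upper station.  (the lower station: 0S 0R; the upper station: 5S 5R)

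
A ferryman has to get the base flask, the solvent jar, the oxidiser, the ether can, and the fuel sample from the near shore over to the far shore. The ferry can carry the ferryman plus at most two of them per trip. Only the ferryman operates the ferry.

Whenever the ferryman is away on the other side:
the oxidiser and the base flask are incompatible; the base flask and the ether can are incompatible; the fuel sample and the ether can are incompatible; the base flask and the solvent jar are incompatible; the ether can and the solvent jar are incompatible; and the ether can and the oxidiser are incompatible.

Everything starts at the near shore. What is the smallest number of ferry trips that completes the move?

Counting alone: the ferryman can take at most 2 across per trip to the far shore, so moving all 5 needs at least 3 loaded trips out, with a return between consecutive ones — at least 5 crossings.
The safety rule pushes this higher. Following every safe sequence of crossings, the most of the 5 that can be at the far shore as the ferry arrives there on crossing 5 is 4 — never all 5.
So no plan with fewer than 7 crossings exists, and this one achieves 7:
1. Ferryman goes to the far shore with the base flask and the ether can.  [the near shore: the fuel sample, the oxidiser, the solvent jar | the far shore: the base flask, the ether can]
2. Ferryman goes back to the near shore with the base flask.  [the near shore: the base flask, the fuel sample, the oxidiser, the solvent jar | the far shore: the ether can]
3. Ferryman goes to the far shore with the base flask and the fuel sample.  [the near shore: the oxidiser, the solvent jar | the far shore: the base flask, the ether can, the fuel sample]
4. Ferryman goes back to the near shore with the ether can.  [the near shore: the ether can, the oxidiser, the solvent jar | the far shore: the base flask, the fuel sample]
5. Ferryman goes to the far shore with the oxidiser and the solvent jar.  [the near shore: the ether can | the far shore: the base flask, the fuel sample, the oxidiser, the solvent jar]
6. Ferryman goes back to the near shore with the base flask.  [the near shore: the base flask, the ether can | the far shore: the fuel sample, the oxidiser, the solvent jar]
7. Ferryman goes to the far shore with the base flask and the ether can.  [the near shore: — | the far shore: the base flask, the ether can, the fuel sample, the oxidiser, the solvent jar]

7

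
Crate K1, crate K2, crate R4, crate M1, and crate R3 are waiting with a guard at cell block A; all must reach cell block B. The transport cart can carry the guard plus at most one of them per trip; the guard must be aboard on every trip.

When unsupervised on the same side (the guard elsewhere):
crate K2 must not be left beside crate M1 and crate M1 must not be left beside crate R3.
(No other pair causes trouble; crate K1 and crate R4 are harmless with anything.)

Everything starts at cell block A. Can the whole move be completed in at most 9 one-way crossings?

Counting alone: the guard can take at most 1 across per trip to cell block B, so moving all 5 needs at least 5 loaded trips out, with a return between consecutive ones — at least 9 crossings.
The safety rule pushes this higher. Following every safe sequence of crossings, the most of the 5 that can be at cell block B as the transport cart arrives there on crossing 9 is 4 — never all 5.
So the move cannot be finished within 9 crossings. (The shortest complete plan takes 11:)
1. Guard goes to cell block B with crate M1.  [cell block A: crate K1, crate K2, crate R3, crate R4 | cell block B: crate M1]
2. Guard goes back to cell block A alone.  [cell block A: crate K1, crate K2, crate R3, crate R4 | cell block B: crate M1]
3. Guard goes to cell block B with crate K1.  [cell block A: crate K2, crate R3, crate R4 | cell block B: crate K1, crate M1]
4. Guard goes back to cell block A alone.  [cell block A: crate K2, crate R3, crate R4 | cell block B: crate K1, crate M1]
5. Guard goes to cell block B with crate K2.  [cell block A: crate R3, crate R4 | cell block B: crate K1, crate K2, crate M1]
6. Guard goes back to cell block A with crate M1.  [cell block A: crate M1, crate R3, crate R4 | cell block B: crate K1, crate K2]
7. Guard goes to cell block B with crate R3.  [cell block A: crate M1, crate R4 | cell block B: crate K1, crate K2, crate R3]
8. Guard goes back to cell block A alone.  [cell block A: crate M1, crate R4 | cell block B: crate K1, crate K2, crate R3]
9. Guard goes to cell block B with crate R4.  [cell block A: crate M1 | cell block B: crate K1, crate K2, crate R3, crate R4]
10. Guard goes back to cell block A alone.  [cell block A: crate M1 | cell block B: crate K1, crate K2, crate R3, crate R4]
11. Guard goes to cell block B with crate M1.  [cell block A: — | cell block B: crate K1, crate K2, crate M1, crate R3, crate R4]

No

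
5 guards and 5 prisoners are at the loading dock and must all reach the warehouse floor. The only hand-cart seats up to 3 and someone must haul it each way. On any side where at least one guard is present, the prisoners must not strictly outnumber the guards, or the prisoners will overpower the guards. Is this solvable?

Yes

1. 2 prisoners → the warehouse floor.  (the loading dock: 5G 3P; the warehouse floor: 0G 2P)
2. 1 prisoner ← the loading dock.  (the loading dock: 5G 4P; the warehouse floor: 0G 1P)
3. 3 prisoners → the warehouse floor.  (the loading dock: 5G 1P; the warehouse floor: 0G 4P)
4. 1 prisoner ← the loading dock.  (the loading dock: 5G 2P; the warehouse floor: 0G 3P)
5. 3 guards → the warehouse floor.  (the loading dock: 2G 2P; the warehouse floor: 3G 3P)
6. 1 guard and 1 prisoner ← the loading dock.  (the loading dock: 3G 3P; the warehouse floor: 2G 2P)
7. 3 guards → the warehouse floor.  (the loading dock: 0G 3P; the warehouse floor: 5G 2P)
8. 1 prisoner ← the loading dock.  (the loading dock: 0G 4P; the warehouse floor: 5G 1P)
9. 2 prisoners → the warehouse floor.  (the loading dock: 0G 2P; the warehouse floor: 5G 3P)
10. 1 prisoner ← the loading dock.  (the loading dock: 0G 3P; the warehouse floor: 5G 2P)
11. 3 prisoners → the warehouse floor.  (the loading dock: 0G 0P; the warehouse floor: 5G 5P)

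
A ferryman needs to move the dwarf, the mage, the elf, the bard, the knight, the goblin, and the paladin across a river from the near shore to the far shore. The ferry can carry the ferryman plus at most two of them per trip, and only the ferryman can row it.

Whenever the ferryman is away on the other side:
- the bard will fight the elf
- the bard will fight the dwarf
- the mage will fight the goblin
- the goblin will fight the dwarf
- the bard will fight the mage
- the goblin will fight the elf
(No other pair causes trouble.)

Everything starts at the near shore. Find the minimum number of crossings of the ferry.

Counting alone: the ferryman can take at most 2 across per trip to the far shore, so moving all 7 needs at least 4 loaded trips out, with a return between consecutive ones — at least 7 crossings.
The safety rule pushes this higher. Following every safe sequence of crossings, the most of the 7 that can be at the far shore as the ferry arrives there on crossing 7 is 6 — never all 7.
So no plan with fewer than 9 crossings exists, and this one achieves 9:
1. Ferryman goes to the far shore with the bard and the goblin.  [the near shore: the dwarf, the elf, the knight, the mage, the paladin | the far shore: the bard, the goblin]
2. Ferryman goes back to the near shore alone.  [the near shore: the dwarf, the elf, the knight, the mage, the paladin | the far shore: the bard, the goblin]
3. Ferryman goes to the far shore with the dwarf.  [the near shore: the elf, the knight, the mage, the paladin | the far shore: the bard, the dwarf, the goblin]
4. Ferryman goes back to the near shore with the bard and the goblin.  [the near shore: the bard, the elf, the goblin, the knight, the mage, the paladin | the far shore: the dwarf]
5. Ferryman goes to the far shore with the elf and the mage.  [the near shore: the bard, the goblin, the knight, the paladin | the far shore: the dwarf, the elf, the mage]
6. Ferryman goes back to the near shore alone.  [the near shore: the bard, the goblin, the knight, the paladin | the far shore: the dwarf, the elf, the mage]
7. Ferryman goes to the far shore with the knight and the paladin.  [the near shore: the bard, the goblin | the far shore: the dwarf, the elf, the knight, the mage, the paladin]
8. Ferryman goes back to the near shore alone.  [the near shore: the bard, the goblin | the far shore: the dwarf, the elf, the knight, the mage, the paladin]
9. Ferryman goes to the far shore with the bard and the goblin.  [the near shore: — | the far shore: the bard, the dwarf, the elf, the goblin, the knight, the mage, the paladin]

9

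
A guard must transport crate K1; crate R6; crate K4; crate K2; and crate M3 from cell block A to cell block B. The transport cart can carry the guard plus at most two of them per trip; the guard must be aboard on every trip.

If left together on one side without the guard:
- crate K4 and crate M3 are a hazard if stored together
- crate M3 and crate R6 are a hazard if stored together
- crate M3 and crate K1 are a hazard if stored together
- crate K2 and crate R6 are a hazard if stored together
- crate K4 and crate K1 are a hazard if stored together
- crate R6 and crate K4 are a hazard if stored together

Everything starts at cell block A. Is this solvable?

No

Whatever the first load, the items left behind include a forbidden pair without the guard. No opening move is safe, so no plan exists.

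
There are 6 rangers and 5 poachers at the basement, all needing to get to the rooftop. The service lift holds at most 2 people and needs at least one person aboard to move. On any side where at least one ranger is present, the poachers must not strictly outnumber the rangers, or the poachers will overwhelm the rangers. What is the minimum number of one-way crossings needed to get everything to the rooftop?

Counting alone: each trip to the rooftop takes at most 2 across and each return brings at least 1 back, so after t trips out (and t−1 returns) at most 2t − (t−1) of the 11 are across; that first reaches 11 at t = 10, so at least 19 crossings are needed.
The plan below uses exactly 19 crossings, so it is optimal:
1. 2 poachers → the rooftop.  (the basement: 6R 3P; the rooftop: 0R 2P)
2. 1 poacher ← the basement.  (the basement: 6R 4P; the rooftop: 0R 1P)
3. 2 poachers → the rooftop.  (the basement: 6R 2P; the rooftop: 0R 3P)
4. 1 poacher ← the basement.  (the basement: 6R 3P; the rooftop: 0R 2P)
5. 2 rangers → the rooftop.  (the basement: 4R 3P; the rooftop: 2R 2P)
6. 1 poacher ← the basement.  (the basement: 4R 4P; the rooftop: 2R 1P)
7. 1 ranger and 1 poacher → the rooftop.  (the basement: 3R 3P; the rooftop: 3R 2P)
8. 1 ranger ← the basement.  (the basement: 4R 3P; the rooftop: 2R 2P)
9. 1 ranger and 1 poacher → the rooftop.  (the basement: 3R 2P; the rooftop: 3R 3P)
10. 1 poacher ← the basement.  (the basement: 3R 3P; the rooftop: 3R 2P)
11. 1 ranger and 1 poacher → the rooftop.  (the basement: 2R 2P; the rooftop: 4R 3P)
12. 1 ranger ← the basement.  (the basement: 3R 2P; the rooftop: 3R 3P)
13. 1 ranger and 1 poacher → the rooftop.  (the basement: 2R 1P; the rooftop: 4R 4P)
14. 1 poacher ← the basement.  (the basement: 2R 2P; the rooftop: 4R 3P)
15. 1 ranger and 1 poacher → the rooftop.  (the basement: 1R 1P; the rooftop: 5R 4P)
16. 1 ranger ← the basement.  (the basement: 2R 1P; the rooftop: 4R 4P)
17. 1 ranger and 1 poacher → the rooftop.  (the basement: 1R 0P; the rooftop: 5R 5P)
18. 1 poacher ← the basement.  (the basement: 1R 1P; the rooftop: 5R 4P)
19. 1 ranger and 1 poacher → the rooftop.  (the basement: 0R 0P; the rooftop: 6R 5P)

19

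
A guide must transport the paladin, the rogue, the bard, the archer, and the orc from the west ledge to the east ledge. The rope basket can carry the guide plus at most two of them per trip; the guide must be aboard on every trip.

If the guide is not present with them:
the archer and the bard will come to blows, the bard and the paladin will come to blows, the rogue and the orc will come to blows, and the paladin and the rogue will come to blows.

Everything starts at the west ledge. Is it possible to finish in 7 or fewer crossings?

Yes — this plan uses 7 crossings (≤ 7):
1. Guide goes to the east ledge with the bard and the rogue.
2. Guide goes back to the west ledge alone.
3. Guide goes to the east ledge with the paladin.
4. Guide goes back to the west ledge with the bard and the rogue.
5. Guide goes to the east ledge with the archer and the orc.
6. Guide goes back to the west ledge alone.
7. Guide goes to the east ledge with the bard and the rogue.

Yes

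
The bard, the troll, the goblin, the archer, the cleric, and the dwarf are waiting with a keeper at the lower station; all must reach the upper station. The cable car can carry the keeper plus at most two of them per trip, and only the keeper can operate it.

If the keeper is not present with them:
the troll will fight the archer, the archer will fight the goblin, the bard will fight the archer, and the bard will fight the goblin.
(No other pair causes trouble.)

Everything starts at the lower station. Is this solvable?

Yes

1. Keeper goes to the upper station with the archer and the bard.  [the lower station: the cleric, the dwarf, the goblin, the troll | the upper station: the archer, the bard]
2. Keeper goes back to the lower station with the bard.  [the lower station: the bard, the cleric, the dwarf, the goblin, the troll | the upper station: the archer]
3. Keeper goes to the upper station with the bard and the troll.  [the lower station: the cleric, the dwarf, the goblin | the upper station: the archer, the bard, the troll]
4. Keeper goes back to the lower station with the archer.  [the lower station: the archer, the cleric, the dwarf, the goblin | the upper station: the bard, the troll]
5. Keeper goes to the upper station with the cleric and the goblin.  [the lower station: the archer, the dwarf | the upper station: the bard, the cleric, the goblin, the troll]
6. Keeper goes back to the lower station with the bard.  [the lower station: the archer, the bard, the dwarf | the upper station: the cleric, the goblin, the troll]
7. Keeper goes to the upper station with the bard and the dwarf.  [the lower station: the archer | the upper station: the bard, the cleric, the dwarf, the goblin, the troll]
8. Keeper goes back to the lower station with the bard.  [the lower station: the archer, the bard | the upper station: the cleric, the dwarf, the goblin, the troll]
9. Keeper goes to the upper station with the archer and the bard.  [the lower station: — | the upper station: the archer, the bard, the cleric, the dwarf, the goblin, the troll]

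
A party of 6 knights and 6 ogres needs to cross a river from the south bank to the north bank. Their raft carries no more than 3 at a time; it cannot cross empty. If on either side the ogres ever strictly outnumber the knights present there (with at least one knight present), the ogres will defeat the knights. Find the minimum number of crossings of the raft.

impossible

Following every safe sequence of crossings from the start, the most of the 12 that can be at the north bank as the raft arrives there on crossings 1, 3, 5 is 3, 5, 6 respectively; the best ever achieved is 6 of 12.
From crossing 7 on, no configuration arises that was not already reachable earlier: only 17 distinct safe configurations (who is on which side, and where the raft is) can ever be reached, none of them has everyone across, and every continuation just revisits them. They are: 0 knights + 0 ogres across (raft back at the start); 0 knights + 1 ogre across (raft there); 0 knights + 1 ogre across (raft back at the start); 0 knights + 2 ogres across (raft there); 0 knights + 2 ogres across (raft back at the start); 0 knights + 3 ogres across (raft there); 0 knights + 3 ogres across (raft back at the start); 0 knights + 4 ogres across (raft there); 0 knights + 4 ogres across (raft back at the start); 0 knights + 5 ogres across (raft there); 0 knights + 5 ogres across (raft back at the start); 0 knights + 6 ogres across (raft there); 1 knight + 1 ogre across (raft there); 1 knight + 1 ogre across (raft back at the start); 2 knights + 2 ogres across (raft there); 2 knights + 2 ogres across (raft back at the start); 3 knights + 3 ogres across (raft there). So no valid plan exists.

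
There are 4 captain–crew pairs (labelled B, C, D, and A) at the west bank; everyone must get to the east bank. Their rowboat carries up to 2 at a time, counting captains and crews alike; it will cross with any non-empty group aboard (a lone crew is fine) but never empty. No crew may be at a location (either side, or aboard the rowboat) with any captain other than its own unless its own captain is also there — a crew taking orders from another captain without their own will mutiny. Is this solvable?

Following every safe sequence of crossings from the start, the most of the 8 that can be at the east bank as the rowboat arrives there on crossings 1, 3, 5 is 2, 3, 4 respectively; the best ever achieved is 4 of 8.
From crossing 7 on, no configuration arises that was not already reachable earlier: only 44 distinct safe configurations (who is on which side, and where the rowboat is) can ever be reached, none of them has everyone across, and every continuation just revisits them. So no valid plan exists.

No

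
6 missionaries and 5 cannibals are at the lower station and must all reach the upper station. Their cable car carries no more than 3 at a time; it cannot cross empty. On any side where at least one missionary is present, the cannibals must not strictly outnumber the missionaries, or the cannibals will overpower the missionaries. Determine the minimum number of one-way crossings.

Counting alone: each trip to the upper station takes at most 3 across and each return brings at least 1 back, so after t trips out (and t−1 returns) at most 3t − (t−1) of the 11 are across; that first reaches 11 at t = 5, so at least 9 crossings are needed.
The plan below uses exactly 9 crossings, so it is optimal:
1. 3 cannibals → the upper station.  (the lower station: 6M 2C; the upper station: 0M 3C)
2. 1 cannibal ← the lower station.  (the lower station: 6M 3C; the upper station: 0M 2C)
3. 3 missionaries → the upper station.  (the lower station: 3M 3C; the upper station: 3M 2C)
4. 1 missionary ← the lower station.  (the lower station: 4M 3C; the upper station: 2M 2C)
5. 2 missionaries and 1 cannibal → the upper station.  (the lower station: 2M 2C; the upper station: 4M 3C)
6. 1 missionary ← the lower station.  (the lower station: 3M 2C; the upper station: 3M 3C)
7. 2 missionaries and 1 cannibal → the upper station.  (the lower station: 1M 1C; the upper station: 5M 4C)
8. 1 missionary ← the lower station.  (the lower station: 2M 1C; the upper station: 4M 4C)
9. 2 missionaries and 1 cannibal → the upper station.  (the lower station: 0M 0C; the upper station: 6M 5C)

9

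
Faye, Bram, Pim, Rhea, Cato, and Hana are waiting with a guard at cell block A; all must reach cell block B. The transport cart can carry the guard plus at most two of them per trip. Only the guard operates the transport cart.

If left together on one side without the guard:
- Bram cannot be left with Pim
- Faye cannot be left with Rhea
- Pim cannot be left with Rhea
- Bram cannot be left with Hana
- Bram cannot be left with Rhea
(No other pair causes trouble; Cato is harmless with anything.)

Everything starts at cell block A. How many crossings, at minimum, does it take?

Counting alone: the guard can take at most 2 across per trip to cell block B, so moving all 6 needs at least 3 loaded trips out, with a return between consecutive ones — at least 5 crossings.
The safety rule pushes this higher. Following every safe sequence of crossings, the most of the 6 that can be at cell block B as the transport cart arrives there on crossings 5, 7 is 4, 5 respectively — never all 6.
So no plan with fewer than 9 crossings exists, and this one achieves 9:
1. Guard goes to cell block B with Bram and Rhea.
2. Guard goes back to cell block A with Bram.
3. Guard goes to cell block B with Bram and Faye.
4. Guard goes back to cell block A with Rhea.
5. Guard goes to cell block B with Cato and Pim.
6. Guard goes back to cell block A with Bram.
7. Guard goes to cell block B with Bram and Hana.
8. Guard goes back to cell block A with Bram.
9. Guard goes to cell block B with Bram and Rhea.

9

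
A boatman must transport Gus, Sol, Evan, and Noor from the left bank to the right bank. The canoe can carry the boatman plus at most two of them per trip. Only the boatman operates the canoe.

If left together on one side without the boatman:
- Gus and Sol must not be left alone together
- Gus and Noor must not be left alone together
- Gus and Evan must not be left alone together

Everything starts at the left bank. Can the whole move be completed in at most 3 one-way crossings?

No

Counting alone: the boatman can take at most 2 across per trip to the right bank, so moving all 4 needs at least 2 loaded trips out, with a return between consecutive ones — at least 3 crossings.
The safety rule pushes this higher. Following every safe sequence of crossings, the most of the 4 that can be at the right bank as the canoe arrives there on crossing 3 is 3 — never all 4.
So the move cannot be finished within 3 crossings. (The shortest complete plan takes 5:)
1. Boatman goes to the right bank with Gus.
2. Boatman goes back to the left bank alone.
3. Boatman goes to the right bank with Evan and Sol.
4. Boatman goes back to the left bank with Gus.
5. Boatman goes to the right bank with Gus and Noor.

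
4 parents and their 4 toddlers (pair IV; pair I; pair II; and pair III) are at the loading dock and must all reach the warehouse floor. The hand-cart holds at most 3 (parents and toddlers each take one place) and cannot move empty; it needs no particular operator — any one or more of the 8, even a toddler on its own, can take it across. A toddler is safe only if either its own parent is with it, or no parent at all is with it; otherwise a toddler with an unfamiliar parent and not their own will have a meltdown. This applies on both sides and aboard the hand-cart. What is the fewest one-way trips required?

9

Counting alone: each trip to the warehouse floor takes at most 3 across and each return brings at least 1 back, so after t trips out (and t−1 returns) at most 3t − (t−1) of the 8 are across; that first reaches 8 at t = 4, so at least 7 crossings are needed.
The safety rule pushes this higher. Following every safe sequence of crossings, the most of the 8 that can be at the warehouse floor as the hand-cart arrives there on crossing 7 is 7 — never all 8.
So no plan with fewer than 9 crossings exists, and this one achieves 9:
1. parent IV and toddler IV cross → the warehouse floor.
2. parent IV crosses ← the loading dock.
3. parent I, parent IV, and toddler I cross → the warehouse floor.
4. parent IV and toddler IV cross ← the loading dock.
5. parent II, parent III, and parent IV cross → the warehouse floor.
6. toddler I crosses ← the loading dock.
7. toddler I and toddler IV cross → the warehouse floor.
8. toddler IV crosses ← the loading dock.
9. toddler II, toddler III, and toddler IV cross → the warehouse floor.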